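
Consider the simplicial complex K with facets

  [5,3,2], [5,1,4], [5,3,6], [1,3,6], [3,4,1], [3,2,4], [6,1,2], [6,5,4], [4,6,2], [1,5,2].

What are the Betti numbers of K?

K has 6 vertices, 15 edges, 10 triangles.
rank ∂_0 = 0, rank ∂_1 = 5 ⇒ b_0 = 6 − 0 − 5 = 1; all invariant factors of ∂_1 are 1 so no torsion. So H_0 ≅ Z.
rank ∂_1 = 5, rank ∂_2 = 10 ⇒ b_1 = 15 − 5 − 10 = 0; ∂_2 has invariant factor(s) [2] giving torsion. So H_1 ≅ Z/2.
rank ∂_2 = 10, rank ∂_3 = 0 ⇒ b_2 = 10 − 10 − 0 = 0. So H_2 ≅ 0.

b_0 = 1, b_1 = 0, b_2 = 0.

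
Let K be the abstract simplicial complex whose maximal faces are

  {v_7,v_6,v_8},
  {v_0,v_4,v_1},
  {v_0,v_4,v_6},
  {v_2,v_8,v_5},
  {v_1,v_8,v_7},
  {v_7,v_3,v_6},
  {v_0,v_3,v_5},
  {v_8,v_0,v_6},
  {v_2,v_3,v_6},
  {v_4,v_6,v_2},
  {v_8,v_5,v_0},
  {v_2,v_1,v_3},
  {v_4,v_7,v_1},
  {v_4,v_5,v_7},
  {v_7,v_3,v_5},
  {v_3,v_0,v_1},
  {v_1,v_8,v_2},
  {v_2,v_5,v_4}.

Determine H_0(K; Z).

Take the total order v_0 < v_1 < v_2 < v_3 < v_4 < v_5 < v_6 < v_7 < v_8 on the vertex set. Then K (dimension 2) consists of the simplices:

  0-simplices (9): [v_0], [v_1], [v_2], [v_3], [v_4], [v_5], [v_6], [v_7], [v_8]
  1-simplices (27): (27 of them)
  2-simplices (18): (18 of them)

so the chain groups are C_0 ≅ Z^9, C_1 ≅ Z^27, C_2 ≅ Z^18.

∂_1: C_1 → C_0 is given by ∂[p,q] = [q] − [p]. For instance
  ∂[v_5,v_7] = [v_7] − [v_5].
The resulting 9×27 matrix has rank 8, and its Smith normal form has invariant factors (1,1,1,1,1,1,1,1).

Boundary ∂_2: C_2 → C_1 acts by ∂[p,q,r] = [q,r] − [p,r] + [p,q]. For instance
  ∂[v_0,v_4,v_6] = [v_4,v_6] − [v_0,v_6] + [v_0,v_4],
  ∂[v_1,v_7,v_8] = [v_7,v_8] − [v_1,v_8] + [v_1,v_7].
The 27×18 boundary matrix has rank 17 and Smith normal form diag(1,1,1,1,1,1,1,1,1,1,1,1,1,1,1,1,1).

Now H_k = ker ∂_k / im ∂_{k+1}, so:

  H_0: rank C_0 − rank ∂_1 = 9 − 8 = 1, and the invariant factors of ∂_1 are all 1, so H_0 = Z.

H_0 ≅ Z.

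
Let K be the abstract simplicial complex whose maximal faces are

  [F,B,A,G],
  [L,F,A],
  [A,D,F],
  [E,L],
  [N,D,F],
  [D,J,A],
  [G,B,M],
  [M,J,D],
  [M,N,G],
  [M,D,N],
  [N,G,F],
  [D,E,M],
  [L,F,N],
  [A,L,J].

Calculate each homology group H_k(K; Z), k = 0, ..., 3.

H_0 = Z,  H_1 = Z,  H_2 = 0,  H_3 = 0.

Fix the vertex order A < B < D < E < F < G < J < L < M < N and write every simplex with vertices in increasing order. Then dim K = 3 and the simplices of K are:

  0-simplices (10): A, B, D, E, F, G, J, L, M, N
  1-simplices (25): AB, AD, AF, AG, AJ, AL, BF, BG, BM, DE, DF, DJ, DM, DN, EL, EM, FG, FL, FN, GM, GN, JL, JM, LN, MN
  2-simplices (16): ABF, ABG, ADF, ADJ, AFG, AFL, AJL, BFG, BGM, DEM, DFN, DJM, DMN, FGN, FLN, GMN
  3-simplices (1): ABFG

Hence C_0 ≅ Z^10, C_1 ≅ Z^25, C_2 ≅ Z^16, C_3 ≅ Z^1.

The boundary map ∂_1: C_1 → C_0 maps an edge to its endpoints' difference, ∂[p,q] = q − p. For instance
  ∂FG = G − F.
The 10×25 boundary matrix has rank 9 and Smith normal form diag(1,1,1,1,1,1,1,1,1).

Boundary ∂_2: C_2 → C_1 acts by ∂[p,q,r] = [q,r] − [p,r] + [p,q]. For instance
  ∂DMN = MN − DN + DM,
  ∂FLN = LN − FN + FL.
The 25×16 boundary matrix has rank 15 and Smith normal form diag(1,1,1,1,1,1,1,1,1,1,1,1,1,1,1).

The boundary map ∂_3: C_3 → C_2 sends each 3-simplex σ to the alternating sum Σ_i (−1)^i (σ with its i-th vertex removed). For instance
  ∂ABFG = BFG − AFG + ABG − ABF.
The resulting 16×1 matrix has rank 1, and its Smith normal form has invariant factors (1).

Now H_k = ker ∂_k / im ∂_{k+1}, so:

  H_0: rank C_0 − rank ∂_1 = 10 − 9 = 1, and the invariant factors of ∂_1 are all 1, so H_0 ≅ Z.
  H_1: rank ker ∂_1 − rank ∂_2 = (25 − 9) − 15 = 1, and the invariant factors of ∂_2 are all 1, so H_1 ≅ Z.
  H_2: rank ker ∂_2 − rank ∂_3 = (16 − 15) − 1 = 0, and the invariant factors of ∂_3 are all 1, so H_2 ≅ 0.
  H_3: rank ker ∂_3 − rank ∂_4 = (1 − 1) − 0 = 0, and there is no ∂_4, so H_3 ≅ 0.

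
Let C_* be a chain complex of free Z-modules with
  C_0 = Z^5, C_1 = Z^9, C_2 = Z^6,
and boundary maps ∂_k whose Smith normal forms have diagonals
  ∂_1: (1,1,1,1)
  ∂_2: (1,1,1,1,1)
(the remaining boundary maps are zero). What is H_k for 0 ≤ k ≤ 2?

H_0 = Z,  H_1 = 0,  H_2 = Z.

H_0: b_0 = 5 − 0 − 4 = 1; torsion from ∂_1 factors > 1: none. So H_0 = Z.
H_1: b_1 = 9 − 4 − 5 = 0; torsion from ∂_2 factors > 1: none. So H_1 = 0.
H_2: b_2 = 6 − 5 − 0 = 1; torsion from ∂_3 factors > 1: none. So H_2 = Z.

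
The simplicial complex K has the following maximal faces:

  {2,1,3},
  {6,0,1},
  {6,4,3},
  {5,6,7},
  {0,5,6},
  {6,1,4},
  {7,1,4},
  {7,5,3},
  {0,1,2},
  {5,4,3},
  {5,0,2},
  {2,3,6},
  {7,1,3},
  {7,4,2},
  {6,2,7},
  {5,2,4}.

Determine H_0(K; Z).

We work with the vertex ordering 0 < 1 < 2 < 3 < 4 < 5 < 6 < 7. The simplices of K, each written with vertices in increasing order, are:

  0-simplices (8): [0], [1], [2], [3], [4], [5], [6], [7]
  1-simplices (24): (24 of them)
  2-simplices (16): [0,1,2], [0,1,6], [0,2,5], [0,5,6], [1,2,3], [1,3,7], [1,4,6], [1,4,7], [2,3,6], [2,4,5], [2,4,7], [2,6,7], [3,4,5], [3,4,6], [3,5,7], [5,6,7]

Hence C_0 ≅ Z^8, C_1 ≅ Z^24, C_2 ≅ Z^16.

The boundary map ∂_1: C_1 → C_0 maps an edge to its endpoints' difference, ∂[p,q] = q − p.
The 8×24 boundary matrix has rank 7 and Smith normal form diag(1,1,1,1,1,1,1).

∂_2: C_2 → C_1 sends each 2-simplex [p,q,r] to [q,r] − [p,r] + [p,q]. For instance
  ∂[0,5,6] = [5,6] − [0,6] + [0,5],
  ∂[0,2,5] = [2,5] − [0,5] + [0,2].
This gives a 24×16 integer matrix of rank 15; reducing to Smith normal form yields diagonal entries (1,1,1,1,1,1,1,1,1,1,1,1,1,1,1).

From H_k ≅ ker(∂_k) / im(∂_{k+1}) we obtain:

  H_0: rank C_0 − rank ∂_1 = 8 − 7 = 1, and the invariant factors of ∂_1 are all 1, so H_0 ≅ Z.

(K is a triangulation of the torus T^2.)

H_0 = Z.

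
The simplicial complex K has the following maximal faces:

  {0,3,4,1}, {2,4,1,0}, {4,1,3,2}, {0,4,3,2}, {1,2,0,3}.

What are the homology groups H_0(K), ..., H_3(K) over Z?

H_0 = Z,  H_1 = 0,  H_2 = 0,  H_3 = Z.

We work with the vertex ordering 0 < 1 < 2 < 3 < 4. The simplices of K, each written with vertices in increasing order, are:

  0-simplices (5): [0], [1], [2], [3], [4]
  1-simplices (10): [0,1], [0,2], [0,3], [0,4], [1,2], [1,3], [1,4], [2,3], [2,4], [3,4]
  2-simplices (10): [0,1,2], [0,1,3], [0,1,4], [0,2,3], [0,2,4], [0,3,4], [1,2,3], [1,2,4], [1,3,4], [2,3,4]
  3-simplices (5): [0,1,2,3], [0,1,2,4], [0,1,3,4], [0,2,3,4], [1,2,3,4]

giving chain groups C_0 ≅ Z^5, C_1 ≅ Z^10, C_2 ≅ Z^10, C_3 ≅ Z^5.

Boundary ∂_1: C_1 → C_0 sends each edge [p,q] (with p < q) to q − p. For instance
  ∂[0,1] = [1] − [0].
This gives a 5×10 integer matrix of rank 4; reducing to Smith normal form yields diagonal entries (1,1,1,1).

∂_2: C_2 → C_1 acts by ∂[p,q,r] = [q,r] − [p,r] + [p,q]. For instance
  ∂[0,3,4] = [3,4] − [0,4] + [0,3],
  ∂[1,2,3] = [2,3] − [1,3] + [1,2].
As a 10×10 matrix over Z this has rank 6, with invariant factors (1,1,1,1,1,1).

The boundary map ∂_3: C_3 → C_2 sends each 3-simplex σ to the alternating sum Σ_i (−1)^i (σ with its i-th vertex removed). For instance
  ∂[0,1,3,4] = [1,3,4] − [0,3,4] + [0,1,4] − [0,1,3],
  ∂[0,2,3,4] = [2,3,4] − [0,3,4] + [0,2,4] − [0,2,3].
The resulting 10×5 matrix has rank 4, and its Smith normal form has invariant factors (1,1,1,1).

From H_k ≅ ker(∂_k) / im(∂_{k+1}) we obtain:

  H_0: rank C_0 − rank ∂_1 = 5 − 4 = 1, and the invariant factors of ∂_1 are all 1, so H_0 = Z.
  H_1: rank ker ∂_1 − rank ∂_2 = (10 − 4) − 6 = 0, and the invariant factors of ∂_2 are all 1, so H_1 = 0.
  H_2: rank ker ∂_2 − rank ∂_3 = (10 − 6) − 4 = 0, and the invariant factors of ∂_3 are all 1, so H_2 = 0.
  H_3: rank ker ∂_3 − rank ∂_4 = (5 − 4) − 0 = 1, and there is no ∂_4, so H_3 = Z.

(K is a triangulation of the 3-sphere S^3.)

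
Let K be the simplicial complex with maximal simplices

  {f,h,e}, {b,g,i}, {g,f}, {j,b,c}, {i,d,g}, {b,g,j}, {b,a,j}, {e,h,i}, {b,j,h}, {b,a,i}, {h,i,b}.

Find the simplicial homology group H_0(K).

Take the total order a < b < c < d < e < f < g < h < i < j on the vertex set. Then K (dimension 2) consists of the simplices:

  0-simplices (10): a, b, c, d, e, f, g, h, i, j
  1-simplices (20): ab, ai, aj, bc, bg, bh, bi, bj, cj, dg, di, ef, eh, ei, fg, fh, gi, gj, hi, hj
  2-simplices (10): abi, abj, bcj, bgi, bgj, bhi, bhj, dgi, efh, ehi

Hence C_0 ≅ Z^10, C_1 ≅ Z^20, C_2 ≅ Z^10.

Boundary ∂_1: C_1 → C_0 maps an edge to its endpoints' difference, ∂[p,q] = q − p.
The resulting 10×20 matrix has rank 9, and its Smith normal form has invariant factors (1,1,1,1,1,1,1,1,1).

Boundary ∂_2: C_2 → C_1 sends each 2-simplex [p,q,r] to [q,r] − [p,r] + [p,q]. For instance
  ∂bhi = hi − bi + bh,
  ∂bhj = hj − bj + bh.
This gives a 20×10 integer matrix of rank 10; reducing to Smith normal form yields diagonal entries (1,1,1,1,1,1,1,1,1,1).

From H_k ≅ ker(∂_k) / im(∂_{k+1}) we obtain:

  H_0: rank C_0 − rank ∂_1 = 10 − 9 = 1, and the invariant factors of ∂_1 are all 1, so H_0 ≅ Z.

H_0 = Z.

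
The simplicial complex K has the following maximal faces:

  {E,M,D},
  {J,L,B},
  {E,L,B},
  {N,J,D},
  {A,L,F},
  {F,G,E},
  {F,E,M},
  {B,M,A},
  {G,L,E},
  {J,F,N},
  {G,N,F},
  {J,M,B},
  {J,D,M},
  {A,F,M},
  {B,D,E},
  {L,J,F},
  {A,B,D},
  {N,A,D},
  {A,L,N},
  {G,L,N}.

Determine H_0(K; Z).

Take the total order A < B < D < E < F < G < J < L < M < N on the vertex set. Then K (dimension 2) consists of the simplices:

  0-simplices (10): A, B, D, E, F, G, J, L, M, N
  1-simplices (30): AB, AD, AF, AL, AM, AN, BD, BE, BJ, BL, BM, DE, DJ, DM, DN, EF, EG, EL, EM, FG, FJ, FL, FM, FN, GL, GN, JL, JM, JN, LN
  2-simplices (20): ABD, ABM, ADN, AFL, AFM, ALN, BDE, BEL, BJL, BJM, DEM, DJM, DJN, EFG, EFM, EGL, FGN, FJL, FJN, GLN

so the chain groups are C_0 ≅ Z^10, C_1 ≅ Z^30, C_2 ≅ Z^20.

Boundary ∂_1: C_1 → C_0 maps an edge to its endpoints' difference, ∂[p,q] = q − p.
This gives a 10×30 integer matrix of rank 9; reducing to Smith normal form yields diagonal entries (1,1,1,1,1,1,1,1,1).

∂_2: C_2 → C_1 acts by ∂[p,q,r] = [q,r] − [p,r] + [p,q]. For instance
  ∂BDE = DE − BE + BD,
  ∂EFM = FM − EM + EF.
The resulting 30×20 matrix has rank 20, and its Smith normal form has invariant factors (1,1,1,1,1,1,1,1,1,1,1,1,1,1,1,1,1,1,1,2).

From H_k ≅ ker(∂_k) / im(∂_{k+1}) we obtain:

  H_0: rank C_0 − rank ∂_1 = 10 − 9 = 1, and the invariant factors of ∂_1 are all 1, so H_0 ≅ Z.

(K is a triangulation of the Klein bottle.)

H_0 = Z.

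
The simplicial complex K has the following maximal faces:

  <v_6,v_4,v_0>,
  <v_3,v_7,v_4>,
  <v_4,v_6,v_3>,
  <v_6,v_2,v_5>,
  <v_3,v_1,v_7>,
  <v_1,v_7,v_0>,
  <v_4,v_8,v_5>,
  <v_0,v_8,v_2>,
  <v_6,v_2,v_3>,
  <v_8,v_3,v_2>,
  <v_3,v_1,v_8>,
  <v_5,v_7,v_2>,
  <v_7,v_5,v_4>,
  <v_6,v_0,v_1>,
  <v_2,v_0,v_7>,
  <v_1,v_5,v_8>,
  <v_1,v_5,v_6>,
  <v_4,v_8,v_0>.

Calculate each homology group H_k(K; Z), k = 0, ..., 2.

Order the vertices as v_0 < v_1 < v_2 < v_3 < v_4 < v_5 < v_6 < v_7 < v_8. Listing each simplex with vertices in this order, K has dimension 2 with simplices:

  0-simplices (9): [v_0], [v_1], [v_2], [v_3], [v_4], [v_5], [v_6], [v_7], [v_8]
  1-simplices (27): (27 of them)
  2-simplices (18): (18 of them)

Hence C_0 ≅ Z^9, C_1 ≅ Z^27, C_2 ≅ Z^18.

Boundary ∂_1: C_1 → C_0 sends each edge [p,q] (with p < q) to q − p. For instance
  ∂[v_3,v_4] = [v_4] − [v_3].
This gives a 9×27 integer matrix of rank 8; reducing to Smith normal form yields diagonal entries (1,1,1,1,1,1,1,1).

Boundary ∂_2: C_2 → C_1 acts by ∂[p,q,r] = [q,r] − [p,r] + [p,q]. For instance
  ∂[v_1,v_5,v_8] = [v_5,v_8] − [v_1,v_8] + [v_1,v_5],
  ∂[v_0,v_2,v_8] = [v_2,v_8] − [v_0,v_8] + [v_0,v_2].
This gives a 27×18 integer matrix of rank 17; reducing to Smith normal form yields diagonal entries (1,1,1,1,1,1,1,1,1,1,1,1,1,1,1,1,1).

Now H_k = ker ∂_k / im ∂_{k+1}, so:

  H_0: rank C_0 − rank ∂_1 = 9 − 8 = 1, and the invariant factors of ∂_1 are all 1, so H_0 = Z.
  H_1: rank ker ∂_1 − rank ∂_2 = (27 − 8) − 17 = 2, and the invariant factors of ∂_2 are all 1, so H_1 = Z^2.
  H_2: rank ker ∂_2 − rank ∂_3 = (18 − 17) − 0 = 1, and there is no ∂_3, so H_2 = Z.

As a check, the Euler characteristic is 9 − 27 + 18 = 0, which agrees with 1 − 2 + 1 = 0.
(K is a triangulation of the torus T^2.)

H_0 ≅ Z,  H_1 ≅ Z^2,  H_2 ≅ Z.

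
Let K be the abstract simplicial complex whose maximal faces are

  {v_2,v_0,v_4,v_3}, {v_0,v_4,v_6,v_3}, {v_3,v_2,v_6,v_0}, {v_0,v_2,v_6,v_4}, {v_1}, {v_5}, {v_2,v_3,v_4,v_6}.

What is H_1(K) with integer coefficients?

K has 7 vertices, 10 edges, 10 triangles, 5 3-simplices.
rank ∂_1 = 4, rank ∂_2 = 6 ⇒ b_1 = 10 − 4 − 6 = 0; all invariant factors of ∂_2 are 1 so no torsion. So H_1 ≅ 0.

H_1 ≅ 0.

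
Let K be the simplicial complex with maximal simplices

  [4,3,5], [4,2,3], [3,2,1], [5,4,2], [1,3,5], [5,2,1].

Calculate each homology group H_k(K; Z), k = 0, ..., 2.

Order the vertices as 1 < 2 < 3 < 4 < 5. Listing each simplex with vertices in this order, K has dimension 2 with simplices:

  0-simplices (5): [1], [2], [3], [4], [5]
  1-simplices (9): [1,2], [1,3], [1,5], [2,3], [2,4], [2,5], [3,4], [3,5], [4,5]
  2-simplices (6): [1,2,3], [1,2,5], [1,3,5], [2,3,4], [2,4,5], [3,4,5]

Hence C_0 ≅ Z^5, C_1 ≅ Z^9, C_2 ≅ Z^6.

Boundary ∂_1: C_1 → C_0 is given by ∂[p,q] = [q] − [p]. For instance
  ∂[1,3] = [3] − [1].
As a 5×9 matrix over Z this has rank 4, with invariant factors (1,1,1,1).

The boundary map ∂_2: C_2 → C_1 maps a triangle to the signed sum of its edges. For instance
  ∂[1,3,5] = [3,5] − [1,5] + [1,3],
  ∂[2,3,4] = [3,4] − [2,4] + [2,3].
The resulting 9×6 matrix has rank 5, and its Smith normal form has invariant factors (1,1,1,1,1).

From H_k ≅ ker(∂_k) / im(∂_{k+1}) we obtain:

  H_0: rank C_0 − rank ∂_1 = 5 − 4 = 1, and the invariant factors of ∂_1 are all 1, so H_0 = Z.
  H_1: rank ker ∂_1 − rank ∂_2 = (9 − 4) − 5 = 0, and the invariant factors of ∂_2 are all 1, so H_1 = 0.
  H_2: rank ker ∂_2 − rank ∂_3 = (6 − 5) − 0 = 1, and there is no ∂_3, so H_2 = Z.

H_0 ≅ Z,  H_1 = 0,  H_2 ≅ Z.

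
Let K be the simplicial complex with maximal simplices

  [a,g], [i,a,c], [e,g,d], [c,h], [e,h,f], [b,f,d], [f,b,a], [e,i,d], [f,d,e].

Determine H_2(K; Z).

Take the total order a < b < c < d < e < f < g < h < i on the vertex set. Then K (dimension 2) consists of the simplices:

  0-simplices (9): a, b, c, d, e, f, g, h, i
  1-simplices (18): ab, ac, af, ag, ai, bd, bf, ch, ci, de, df, dg, di, ef, eg, eh, ei, fh
  2-simplices (7): abf, aci, bdf, def, deg, dei, efh

Hence C_0 ≅ Z^9, C_1 ≅ Z^18, C_2 ≅ Z^7.

Boundary ∂_1: C_1 → C_0 sends each edge [p,q] (with p < q) to q − p. For instance
  ∂dg = g − d.
As a 9×18 matrix over Z this has rank 8, with invariant factors (1,1,1,1,1,1,1,1).

The boundary map ∂_2: C_2 → C_1 maps a triangle to the signed sum of its edges. For instance
  ∂dei = ei − di + de,
  ∂efh = fh − eh + ef.
This gives a 18×7 integer matrix of rank 7; reducing to Smith normal form yields diagonal entries (1,1,1,1,1,1,1).

Now H_k = ker ∂_k / im ∂_{k+1}, so:

  H_2: rank ker ∂_2 − rank ∂_3 = (7 − 7) − 0 = 0, and there is no ∂_3, so H_2 = 0.

H_2 = 0.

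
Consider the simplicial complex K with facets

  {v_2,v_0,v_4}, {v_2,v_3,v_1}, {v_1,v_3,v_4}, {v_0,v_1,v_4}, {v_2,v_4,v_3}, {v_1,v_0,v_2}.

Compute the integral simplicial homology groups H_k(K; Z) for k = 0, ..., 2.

H_0 = Z,  H_1 = 0,  H_2 = Z.

Order the vertices as v_0 < v_1 < v_2 < v_3 < v_4. Listing each simplex with vertices in this order, K has dimension 2 with simplices:

  0-simplices (5): [v_0], [v_1], [v_2], [v_3], [v_4]
  1-simplices (9): [v_0,v_1], [v_0,v_2], [v_0,v_4], [v_1,v_2], [v_1,v_3], [v_1,v_4], [v_2,v_3], [v_2,v_4], [v_3,v_4]
  2-simplices (6): [v_0,v_1,v_2], [v_0,v_1,v_4], [v_0,v_2,v_4], [v_1,v_2,v_3], [v_1,v_3,v_4], [v_2,v_3,v_4]

giving chain groups C_0 ≅ Z^5, C_1 ≅ Z^9, C_2 ≅ Z^6.

The boundary map ∂_1: C_1 → C_0 sends each edge [p,q] (with p < q) to q − p.
As a 5×9 matrix over Z this has rank 4, with invariant factors (1,1,1,1).

Boundary ∂_2: C_2 → C_1 acts by ∂[p,q,r] = [q,r] − [p,r] + [p,q]. For instance
  ∂[v_0,v_2,v_4] = [v_2,v_4] − [v_0,v_4] + [v_0,v_2],
  ∂[v_1,v_2,v_3] = [v_2,v_3] − [v_1,v_3] + [v_1,v_2].
As a 9×6 matrix over Z this has rank 5, with invariant factors (1,1,1,1,1).

Computing H_k = (kernel of ∂_k) / (image of ∂_{k+1}):

  H_0: rank C_0 − rank ∂_1 = 5 − 4 = 1, and the invariant factors of ∂_1 are all 1, so H_0 = Z.
  H_1: rank ker ∂_1 − rank ∂_2 = (9 − 4) − 5 = 0, and the invariant factors of ∂_2 are all 1, so H_1 = 0.
  H_2: rank ker ∂_2 − rank ∂_3 = (6 − 5) − 0 = 1, and there is no ∂_3, so H_2 = Z.

(K is a triangulation of the 2-sphere S^2.)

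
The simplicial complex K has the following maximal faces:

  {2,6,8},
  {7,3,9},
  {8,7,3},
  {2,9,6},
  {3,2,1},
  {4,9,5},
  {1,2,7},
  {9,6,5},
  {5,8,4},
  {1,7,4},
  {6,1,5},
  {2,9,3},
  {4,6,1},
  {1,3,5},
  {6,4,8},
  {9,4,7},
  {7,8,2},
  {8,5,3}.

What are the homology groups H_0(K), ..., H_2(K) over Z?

H_0 = Z,  H_1 = Z ⊕ Z/2Z,  H_2 = 0.

We work with the vertex ordering 1 < 2 < 3 < 4 < 5 < 6 < 7 < 8 < 9. The simplices of K, each written with vertices in increasing order, are:

  0-simplices (9): [1], [2], [3], [4], [5], [6], [7], [8], [9]
  1-simplices (27): (27 of them)
  2-simplices (18): [1,2,3], [1,2,7], [1,3,5], [1,4,6], [1,4,7], [1,5,6], [2,3,9], [2,6,8], [2,6,9], [2,7,8], [3,5,8], [3,7,8], [3,7,9], [4,5,8], [4,5,9], [4,6,8], [4,7,9], [5,6,9]

Hence C_0 ≅ Z^9, C_1 ≅ Z^27, C_2 ≅ Z^18.

The boundary map ∂_1: C_1 → C_0 is given by ∂[p,q] = [q] − [p]. For instance
  ∂[4,9] = [9] − [4].
This gives a 9×27 integer matrix of rank 8; reducing to Smith normal form yields diagonal entries (1,1,1,1,1,1,1,1).

Boundary ∂_2: C_2 → C_1 sends each 2-simplex [p,q,r] to [q,r] − [p,r] + [p,q]. For instance
  ∂[4,5,8] = [5,8] − [4,8] + [4,5],
  ∂[1,2,3] = [2,3] − [1,3] + [1,2].
This gives a 27×18 integer matrix of rank 18; reducing to Smith normal form yields diagonal entries (1,1,1,1,1,1,1,1,1,1,1,1,1,1,1,1,1,2).

From H_k ≅ ker(∂_k) / im(∂_{k+1}) we obtain:

  H_0: rank C_0 − rank ∂_1 = 9 − 8 = 1, and the invariant factors of ∂_1 are all 1, so H_0 ≅ Z.
  H_1: rank ker ∂_1 − rank ∂_2 = (27 − 8) − 18 = 1, and ∂_2 has invariant factor 2 > 1, so H_1 ≅ Z ⊕ Z/2Z.
  H_2: rank ker ∂_2 − rank ∂_3 = (18 − 18) − 0 = 0, and there is no ∂_3, so H_2 ≅ 0.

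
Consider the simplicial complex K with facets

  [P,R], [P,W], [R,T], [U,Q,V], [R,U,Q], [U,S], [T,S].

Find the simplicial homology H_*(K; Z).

H_0 = Z,  H_1 = Z,  H_2 = 0.

Fix the vertex order P < Q < R < S < T < U < V < W and write every simplex with vertices in increasing order. Then dim K = 2 and the simplices of K are:

  0-simplices (8): P, Q, R, S, T, U, V, W
  1-simplices (10): PR, PW, QR, QU, QV, RT, RU, ST, SU, UV
  2-simplices (2): QRU, QUV

Hence C_0 ≅ Z^8, C_1 ≅ Z^10, C_2 ≅ Z^2.

The boundary map ∂_1: C_1 → C_0 sends each edge [p,q] (with p < q) to q − p. For instance
  ∂UV = V − U.
The resulting 8×10 matrix has rank 7, and its Smith normal form has invariant factors (1,1,1,1,1,1,1).

∂_2: C_2 → C_1 acts by ∂[p,q,r] = [q,r] − [p,r] + [p,q]. For instance
  ∂QRU = RU − QU + QR,
  ∂QUV = UV − QV + QU.
This gives a 10×2 integer matrix of rank 2; reducing to Smith normal form yields diagonal entries (1,1).

Computing H_k = (kernel of ∂_k) / (image of ∂_{k+1}):

  H_0: rank C_0 − rank ∂_1 = 8 − 7 = 1, and the invariant factors of ∂_1 are all 1, so H_0 = Z.
  H_1: rank ker ∂_1 − rank ∂_2 = (10 − 7) − 2 = 1, and the invariant factors of ∂_2 are all 1, so H_1 = Z.
  H_2: rank ker ∂_2 − rank ∂_3 = (2 − 2) − 0 = 0, and there is no ∂_3, so H_2 = 0.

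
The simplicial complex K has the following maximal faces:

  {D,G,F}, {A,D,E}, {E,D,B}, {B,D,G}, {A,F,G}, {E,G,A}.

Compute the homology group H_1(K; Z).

Take the total order A < B < D < E < F < G on the vertex set. Then K (dimension 2) consists of the simplices:

  0-simplices (6): A, B, D, E, F, G
  1-simplices (12): AD, AE, AF, AG, BD, BE, BG, DE, DF, DG, EG, FG
  2-simplices (6): ADE, AEG, AFG, BDE, BDG, DFG

Hence C_0 ≅ Z^6, C_1 ≅ Z^12, C_2 ≅ Z^6.

The boundary map ∂_1: C_1 → C_0 sends each edge [p,q] (with p < q) to q − p.
As a 6×12 matrix over Z this has rank 5, with invariant factors (1,1,1,1,1).

Boundary ∂_2: C_2 → C_1 acts by ∂[p,q,r] = [q,r] − [p,r] + [p,q]. For instance
  ∂ADE = DE − AE + AD,
  ∂BDG = DG − BG + BD.
The 12×6 boundary matrix has rank 6 and Smith normal form diag(1,1,1,1,1,1).

Now H_k = ker ∂_k / im ∂_{k+1}, so:

  H_1: rank ker ∂_1 − rank ∂_2 = (12 − 5) − 6 = 1, and the invariant factors of ∂_2 are all 1, so H_1 ≅ Z.

H_1 = Z.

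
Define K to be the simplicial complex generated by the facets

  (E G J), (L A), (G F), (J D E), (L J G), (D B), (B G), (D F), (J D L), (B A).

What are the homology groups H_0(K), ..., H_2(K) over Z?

K has 8 vertices, 14 edges, 4 triangles.
rank ∂_0 = 0, rank ∂_1 = 7 ⇒ b_0 = 8 − 0 − 7 = 1; all invariant factors of ∂_1 are 1 so no torsion. So H_0 ≅ Z.
rank ∂_1 = 7, rank ∂_2 = 4 ⇒ b_1 = 14 − 7 − 4 = 3; all invariant factors of ∂_2 are 1 so no torsion. So H_1 ≅ Z^3.
rank ∂_2 = 4, rank ∂_3 = 0 ⇒ b_2 = 4 − 4 − 0 = 0. So H_2 ≅ 0.

H_0 ≅ Z,  H_1 ≅ Z^3,  H_2 = 0.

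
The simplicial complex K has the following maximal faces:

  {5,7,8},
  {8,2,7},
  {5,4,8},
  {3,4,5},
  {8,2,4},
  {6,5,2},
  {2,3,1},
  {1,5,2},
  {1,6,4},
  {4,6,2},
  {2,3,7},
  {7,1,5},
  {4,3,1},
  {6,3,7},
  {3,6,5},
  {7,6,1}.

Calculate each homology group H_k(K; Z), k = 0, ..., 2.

H_0 ≅ Z,  H_1 ≅ Z^2,  H_2 ≅ Z.

Fix the vertex order 1 < 2 < 3 < 4 < 5 < 6 < 7 < 8 and write every simplex with vertices in increasing order. Then dim K = 2 and the simplices of K are:

  0-simplices (8): [1], [2], [3], [4], [5], [6], [7], [8]
  1-simplices (24): (24 of them)
  2-simplices (16): [1,2,3], [1,2,5], [1,3,4], [1,4,6], [1,5,7], [1,6,7], [2,3,7], [2,4,6], [2,4,8], [2,5,6], [2,7,8], [3,4,5], [3,5,6], [3,6,7], [4,5,8], [5,7,8]

giving chain groups C_0 ≅ Z^8, C_1 ≅ Z^24, C_2 ≅ Z^16.

The boundary map ∂_1: C_1 → C_0 is given by ∂[p,q] = [q] − [p]. For instance
  ∂[3,6] = [6] − [3].
The 8×24 boundary matrix has rank 7 and Smith normal form diag(1,1,1,1,1,1,1).

Boundary ∂_2: C_2 → C_1 sends each 2-simplex [p,q,r] to [q,r] − [p,r] + [p,q]. For instance
  ∂[3,4,5] = [4,5] − [3,5] + [3,4],
  ∂[1,2,3] = [2,3] − [1,3] + [1,2].
This gives a 24×16 integer matrix of rank 15; reducing to Smith normal form yields diagonal entries (1,1,1,1,1,1,1,1,1,1,1,1,1,1,1).

Now H_k = ker ∂_k / im ∂_{k+1}, so:

  H_0: rank C_0 − rank ∂_1 = 8 − 7 = 1, and the invariant factors of ∂_1 are all 1, so H_0 = Z.
  H_1: rank ker ∂_1 − rank ∂_2 = (24 − 7) − 15 = 2, and the invariant factors of ∂_2 are all 1, so H_1 = Z^2.
  H_2: rank ker ∂_2 − rank ∂_3 = (16 − 15) − 0 = 1, and there is no ∂_3, so H_2 = Z.

As a check, the Euler characteristic is 8 − 24 + 16 = 0, which agrees with 1 − 2 + 1 = 0.
(K is a triangulation of the torus T^2.)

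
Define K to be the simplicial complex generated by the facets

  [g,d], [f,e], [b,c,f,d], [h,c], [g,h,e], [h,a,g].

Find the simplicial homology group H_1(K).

H_1 = Z^2.

Take the total order a < b < c < d < e < f < g < h on the vertex set. Then K (dimension 3) consists of the simplices:

  0-simplices (8): a, b, c, d, e, f, g, h
  1-simplices (14): ag, ah, bc, bd, bf, cd, cf, ch, df, dg, ef, eg, eh, gh
  2-simplices (6): agh, bcd, bcf, bdf, cdf, egh
  3-simplices (1): bcdf

giving chain groups C_0 ≅ Z^8, C_1 ≅ Z^14, C_2 ≅ Z^6, C_3 ≅ Z^1.

Boundary ∂_1: C_1 → C_0 is given by ∂[p,q] = [q] − [p].
As a 8×14 matrix over Z this has rank 7, with invariant factors (1,1,1,1,1,1,1).

Boundary ∂_2: C_2 → C_1 acts by ∂[p,q,r] = [q,r] − [p,r] + [p,q]. For instance
  ∂bdf = df − bf + bd,
  ∂egh = gh − eh + eg.
The resulting 14×6 matrix has rank 5, and its Smith normal form has invariant factors (1,1,1,1,1).

Boundary ∂_3: C_3 → C_2 sends each 3-simplex σ to the alternating sum Σ_i (−1)^i (σ with its i-th vertex removed). For instance
  ∂bcdf = cdf − bdf + bcf − bcd.
As a 6×1 matrix over Z this has rank 1, with invariant factors (1).

Now H_k = ker ∂_k / im ∂_{k+1}, so:

  H_1: rank ker ∂_1 − rank ∂_2 = (14 − 7) − 5 = 2, and the invariant factors of ∂_2 are all 1, so H_1 = Z^2.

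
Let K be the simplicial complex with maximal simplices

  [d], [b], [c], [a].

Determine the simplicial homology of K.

H_0 ≅ Z^4.

Fix the vertex order a < b < c < d and write every simplex with vertices in increasing order. Then dim K = 0 and the simplices of K are:

  0-simplices (4): a, b, c, d

Hence C_0 ≅ Z^4.

Reading off H_k = ker ∂_k / im ∂_{k+1}:

  H_0: rank C_0 − rank ∂_1 = 4 − 0 = 4, and there is no ∂_1, so H_0 = Z^4.

(K is a triangulation of a set of 4 points.)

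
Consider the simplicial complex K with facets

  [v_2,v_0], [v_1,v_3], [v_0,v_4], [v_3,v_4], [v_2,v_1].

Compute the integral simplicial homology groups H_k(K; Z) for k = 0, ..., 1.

Fix the vertex order v_0 < v_1 < v_2 < v_3 < v_4 and write every simplex with vertices in increasing order. Then dim K = 1 and the simplices of K are:

  0-simplices (5): [v_0], [v_1], [v_2], [v_3], [v_4]
  1-simplices (5): [v_0,v_2], [v_0,v_4], [v_1,v_2], [v_1,v_3], [v_3,v_4]

giving chain groups C_0 ≅ Z^5, C_1 ≅ Z^5.

Boundary ∂_1: C_1 → C_0 sends each edge [p,q] (with p < q) to q − p.
The 5×5 boundary matrix has rank 4 and Smith normal form diag(1,1,1,1).

Now H_k = ker ∂_k / im ∂_{k+1}, so:

  H_0: rank C_0 − rank ∂_1 = 5 − 4 = 1, and the invariant factors of ∂_1 are all 1, so H_0 = Z.
  H_1: rank ker ∂_1 − rank ∂_2 = (5 − 4) − 0 = 1, and there is no ∂_2, so H_1 = Z.

H_0 ≅ Z,  H_1 ≅ Z.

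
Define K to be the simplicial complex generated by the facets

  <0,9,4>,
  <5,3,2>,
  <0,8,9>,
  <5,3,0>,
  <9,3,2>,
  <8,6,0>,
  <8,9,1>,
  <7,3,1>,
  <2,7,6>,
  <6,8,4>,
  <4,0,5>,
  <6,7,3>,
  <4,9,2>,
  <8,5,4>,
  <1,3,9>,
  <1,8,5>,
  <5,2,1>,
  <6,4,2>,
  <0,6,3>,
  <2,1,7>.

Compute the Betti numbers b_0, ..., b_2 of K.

b_0 = 1, b_1 = 1, b_2 = 0.

Order the vertices as 0 < 1 < 2 < 3 < 4 < 5 < 6 < 7 < 8 < 9. Listing each simplex with vertices in this order, K has dimension 2 with simplices:

  0-simplices (10): [0], [1], [2], [3], [4], [5], [6], [7], [8], [9]
  1-simplices (30): (30 of them)
  2-simplices (20): (20 of them)

so the chain groups are C_0 ≅ Z^10, C_1 ≅ Z^30, C_2 ≅ Z^20.

∂_1: C_1 → C_0 sends each edge [p,q] (with p < q) to q − p. For instance
  ∂[1,7] = [7] − [1].
As a 10×30 matrix over Z this has rank 9, with invariant factors (1,1,1,1,1,1,1,1,1).

Boundary ∂_2: C_2 → C_1 sends each 2-simplex [p,q,r] to [q,r] − [p,r] + [p,q]. For instance
  ∂[0,3,6] = [3,6] − [0,6] + [0,3],
  ∂[1,2,5] = [2,5] − [1,5] + [1,2].
This gives a 30×20 integer matrix of rank 20; reducing to Smith normal form yields diagonal entries (1,1,1,1,1,1,1,1,1,1,1,1,1,1,1,1,1,1,1,2).

Computing H_k = (kernel of ∂_k) / (image of ∂_{k+1}):

  H_0: rank C_0 − rank ∂_1 = 10 − 9 = 1, and the invariant factors of ∂_1 are all 1, so H_0 = Z.
  H_1: rank ker ∂_1 − rank ∂_2 = (30 − 9) − 20 = 1, and ∂_2 has invariant factor 2 > 1, so H_1 = Z ⊕ Z/2Z.
  H_2: rank ker ∂_2 − rank ∂_3 = (20 − 20) − 0 = 0, and there is no ∂_3, so H_2 = 0.

Hence the Betti numbers are b_0 = 1, b_1 = 1, b_2 = 0.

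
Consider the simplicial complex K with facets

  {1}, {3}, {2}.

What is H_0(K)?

Order the vertices as 1 < 2 < 3. Listing each simplex with vertices in this order, K has dimension 0 with simplices:

  0-simplices (3): [1], [2], [3]

Hence C_0 ≅ Z^3.

Computing H_k = (kernel of ∂_k) / (image of ∂_{k+1}):

  H_0: rank C_0 − rank ∂_1 = 3 − 0 = 3, and there is no ∂_1, so H_0 = Z^3.

(K is a triangulation of a set of 3 points.)

H_0 = Z^3.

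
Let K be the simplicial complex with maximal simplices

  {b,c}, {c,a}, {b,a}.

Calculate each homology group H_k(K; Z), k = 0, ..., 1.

Fix the vertex order a < b < c and write every simplex with vertices in increasing order. Then dim K = 1 and the simplices of K are:

  0-simplices (3): a, b, c
  1-simplices (3): ab, ac, bc

so the chain groups are C_0 ≅ Z^3, C_1 ≅ Z^3.

∂_1: C_1 → C_0 maps an edge to its endpoints' difference, ∂[p,q] = q − p. For instance
  ∂ab = b − a.
This gives a 3×3 integer matrix of rank 2; reducing to Smith normal form yields diagonal entries (1,1).

Reading off H_k = ker ∂_k / im ∂_{k+1}:

  H_0: rank C_0 − rank ∂_1 = 3 − 2 = 1, and the invariant factors of ∂_1 are all 1, so H_0 = Z.
  H_1: rank ker ∂_1 − rank ∂_2 = (3 − 2) − 0 = 1, and there is no ∂_2, so H_1 = Z.

H_0 ≅ Z,  H_1 ≅ Z.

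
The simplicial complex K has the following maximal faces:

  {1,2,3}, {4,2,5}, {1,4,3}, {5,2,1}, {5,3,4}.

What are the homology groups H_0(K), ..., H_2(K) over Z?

H_0 ≅ Z,  H_1 ≅ Z,  H_2 = 0.

Take the total order 1 < 2 < 3 < 4 < 5 on the vertex set. Then K (dimension 2) consists of the simplices:

  0-simplices (5): [1], [2], [3], [4], [5]
  1-simplices (10): [1,2], [1,3], [1,4], [1,5], [2,3], [2,4], [2,5], [3,4], [3,5], [4,5]
  2-simplices (5): [1,2,3], [1,2,5], [1,3,4], [2,4,5], [3,4,5]

so the chain groups are C_0 ≅ Z^5, C_1 ≅ Z^10, C_2 ≅ Z^5.

Boundary ∂_1: C_1 → C_0 is given by ∂[p,q] = [q] − [p].
This gives a 5×10 integer matrix of rank 4; reducing to Smith normal form yields diagonal entries (1,1,1,1).

Boundary ∂_2: C_2 → C_1 sends each 2-simplex [p,q,r] to [q,r] − [p,r] + [p,q]. For instance
  ∂[3,4,5] = [4,5] − [3,5] + [3,4],
  ∂[1,2,5] = [2,5] − [1,5] + [1,2].
The resulting 10×5 matrix has rank 5, and its Smith normal form has invariant factors (1,1,1,1,1).

From H_k ≅ ker(∂_k) / im(∂_{k+1}) we obtain:

  H_0: rank C_0 − rank ∂_1 = 5 − 4 = 1, and the invariant factors of ∂_1 are all 1, so H_0 = Z.
  H_1: rank ker ∂_1 − rank ∂_2 = (10 − 4) − 5 = 1, and the invariant factors of ∂_2 are all 1, so H_1 = Z.
  H_2: rank ker ∂_2 − rank ∂_3 = (5 − 5) − 0 = 0, and there is no ∂_3, so H_2 = 0.

As a check, the Euler characteristic is 5 − 10 + 5 = 0, which agrees with 1 − 1 + 0 = 0.
(K is a triangulation of the Möbius band.)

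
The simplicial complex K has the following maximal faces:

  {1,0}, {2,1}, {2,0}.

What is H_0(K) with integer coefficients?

H_0 ≅ Z.

Fix the vertex order 0 < 1 < 2 and write every simplex with vertices in increasing order. Then dim K = 1 and the simplices of K are:

  0-simplices (3): [0], [1], [2]
  1-simplices (3): [0,1], [0,2], [1,2]

so the chain groups are C_0 ≅ Z^3, C_1 ≅ Z^3.

∂_1: C_1 → C_0 is given by ∂[p,q] = [q] − [p].
As a 3×3 matrix over Z this has rank 2, with invariant factors (1,1).

Now H_k = ker ∂_k / im ∂_{k+1}, so:

  H_0: rank C_0 − rank ∂_1 = 3 − 2 = 1, and the invariant factors of ∂_1 are all 1, so H_0 ≅ Z.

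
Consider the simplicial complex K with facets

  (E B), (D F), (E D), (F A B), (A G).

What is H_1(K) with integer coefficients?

H_1 = Z.

We work with the vertex ordering A < B < D < E < F < G. The simplices of K, each written with vertices in increasing order, are:

  0-simplices (6): A, B, D, E, F, G
  1-simplices (7): AB, AF, AG, BE, BF, DE, DF
  2-simplices (1): ABF

so the chain groups are C_0 ≅ Z^6, C_1 ≅ Z^7, C_2 ≅ Z^1.

Boundary ∂_1: C_1 → C_0 sends each edge [p,q] (with p < q) to q − p. For instance
  ∂BE = E − B.
This gives a 6×7 integer matrix of rank 5; reducing to Smith normal form yields diagonal entries (1,1,1,1,1).

The boundary map ∂_2: C_2 → C_1 maps a triangle to the signed sum of its edges. For instance
  ∂ABF = BF − AF + AB.
The 7×1 boundary matrix has rank 1 and Smith normal form diag(1).

Computing H_k = (kernel of ∂_k) / (image of ∂_{k+1}):

  H_1: rank ker ∂_1 − rank ∂_2 = (7 − 5) − 1 = 1, and the invariant factors of ∂_2 are all 1, so H_1 ≅ Z.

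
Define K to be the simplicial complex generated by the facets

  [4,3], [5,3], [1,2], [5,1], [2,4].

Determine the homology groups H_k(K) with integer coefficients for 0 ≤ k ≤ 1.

Take the total order 1 < 2 < 3 < 4 < 5 on the vertex set. Then K (dimension 1) consists of the simplices:

  0-simplices (5): [1], [2], [3], [4], [5]
  1-simplices (5): [1,2], [1,5], [2,4], [3,4], [3,5]

so the chain groups are C_0 ≅ Z^5, C_1 ≅ Z^5.

∂_1: C_1 → C_0 is given by ∂[p,q] = [q] − [p]. For instance
  ∂[2,4] = [4] − [2].
The 5×5 boundary matrix has rank 4 and Smith normal form diag(1,1,1,1).

Reading off H_k = ker ∂_k / im ∂_{k+1}:

  H_0: rank C_0 − rank ∂_1 = 5 − 4 = 1, and the invariant factors of ∂_1 are all 1, so H_0 ≅ Z.
  H_1: rank ker ∂_1 − rank ∂_2 = (5 − 4) − 0 = 1, and there is no ∂_2, so H_1 ≅ Z.

As a check, the Euler characteristic is 5 − 5 = 0, which agrees with 1 − 1 = 0.

H_0 ≅ Z,  H_1 ≅ Z.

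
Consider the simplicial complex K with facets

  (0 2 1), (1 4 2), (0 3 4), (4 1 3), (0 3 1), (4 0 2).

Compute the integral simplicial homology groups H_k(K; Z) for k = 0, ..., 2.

H_0 = Z,  H_1 = 0,  H_2 = Z.

Fix the vertex order 0 < 1 < 2 < 3 < 4 and write every simplex with vertices in increasing order. Then dim K = 2 and the simplices of K are:

  0-simplices (5): [0], [1], [2], [3], [4]
  1-simplices (9): [0,1], [0,2], [0,3], [0,4], [1,2], [1,3], [1,4], [2,4], [3,4]
  2-simplices (6): [0,1,2], [0,1,3], [0,2,4], [0,3,4], [1,2,4], [1,3,4]

so the chain groups are C_0 ≅ Z^5, C_1 ≅ Z^9, C_2 ≅ Z^6.

Boundary ∂_1: C_1 → C_0 is given by ∂[p,q] = [q] − [p]. For instance
  ∂[0,2] = [2] − [0].
The resulting 5×9 matrix has rank 4, and its Smith normal form has invariant factors (1,1,1,1).

The boundary map ∂_2: C_2 → C_1 sends each 2-simplex [p,q,r] to [q,r] − [p,r] + [p,q]. For instance
  ∂[0,1,3] = [1,3] − [0,3] + [0,1],
  ∂[0,1,2] = [1,2] − [0,2] + [0,1].
This gives a 9×6 integer matrix of rank 5; reducing to Smith normal form yields diagonal entries (1,1,1,1,1).

From H_k ≅ ker(∂_k) / im(∂_{k+1}) we obtain:

  H_0: rank C_0 − rank ∂_1 = 5 − 4 = 1, and the invariant factors of ∂_1 are all 1, so H_0 ≅ Z.
  H_1: rank ker ∂_1 − rank ∂_2 = (9 − 4) − 5 = 0, and the invariant factors of ∂_2 are all 1, so H_1 ≅ 0.
  H_2: rank ker ∂_2 − rank ∂_3 = (6 − 5) − 0 = 1, and there is no ∂_3, so H_2 ≅ Z.

(K is a triangulation of the 2-sphere S^2.)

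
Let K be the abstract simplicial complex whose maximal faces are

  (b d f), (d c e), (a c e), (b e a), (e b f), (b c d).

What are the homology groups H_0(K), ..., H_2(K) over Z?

Fix the vertex order a < b < c < d < e < f and write every simplex with vertices in increasing order. Then dim K = 2 and the simplices of K are:

  0-simplices (6): a, b, c, d, e, f
  1-simplices (12): ab, ac, ae, bc, bd, be, bf, cd, ce, de, df, ef
  2-simplices (6): abe, ace, bcd, bdf, bef, cde

Hence C_0 ≅ Z^6, C_1 ≅ Z^12, C_2 ≅ Z^6.

The boundary map ∂_1: C_1 → C_0 sends each edge [p,q] (with p < q) to q − p. For instance
  ∂bc = c − b.
The 6×12 boundary matrix has rank 5 and Smith normal form diag(1,1,1,1,1).

Boundary ∂_2: C_2 → C_1 acts by ∂[p,q,r] = [q,r] − [p,r] + [p,q]. For instance
  ∂cde = de − ce + cd,
  ∂abe = be − ae + ab.
The resulting 12×6 matrix has rank 6, and its Smith normal form has invariant factors (1,1,1,1,1,1).

Reading off H_k = ker ∂_k / im ∂_{k+1}:

  H_0: rank C_0 − rank ∂_1 = 6 − 5 = 1, and the invariant factors of ∂_1 are all 1, so H_0 ≅ Z.
  H_1: rank ker ∂_1 − rank ∂_2 = (12 − 5) − 6 = 1, and the invariant factors of ∂_2 are all 1, so H_1 ≅ Z.
  H_2: rank ker ∂_2 − rank ∂_3 = (6 − 6) − 0 = 0, and there is no ∂_3, so H_2 ≅ 0.

As a check, the Euler characteristic is 6 − 12 + 6 = 0, which agrees with 1 − 1 + 0 = 0.

H_0 ≅ Z,  H_1 ≅ Z,  H_2 = 0.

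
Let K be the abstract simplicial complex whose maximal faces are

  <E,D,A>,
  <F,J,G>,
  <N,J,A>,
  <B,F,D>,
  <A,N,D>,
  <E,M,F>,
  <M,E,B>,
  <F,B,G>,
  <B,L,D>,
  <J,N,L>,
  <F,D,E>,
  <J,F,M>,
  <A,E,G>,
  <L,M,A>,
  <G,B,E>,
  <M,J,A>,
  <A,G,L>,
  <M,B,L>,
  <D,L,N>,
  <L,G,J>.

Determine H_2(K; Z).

H_2 ≅ 0.

We work with the vertex ordering A < B < D < E < F < G < J < L < M < N. The simplices of K, each written with vertices in increasing order, are:

  0-simplices (10): A, B, D, E, F, G, J, L, M, N
  1-simplices (30): AD, AE, AG, AJ, AL, AM, AN, BD, BE, BF, BG, BL, BM, DE, DF, DL, DN, EF, EG, EM, FG, FJ, FM, GJ, GL, JL, JM, JN, LM, LN
  2-simplices (20): ADE, ADN, AEG, AGL, AJM, AJN, ALM, BDF, BDL, BEG, BEM, BFG, BLM, DEF, DLN, EFM, FGJ, FJM, GJL, JLN

giving chain groups C_0 ≅ Z^10, C_1 ≅ Z^30, C_2 ≅ Z^20.

∂_1: C_1 → C_0 is given by ∂[p,q] = [q] − [p].
As a 10×30 matrix over Z this has rank 9, with invariant factors (1,1,1,1,1,1,1,1,1).

∂_2: C_2 → C_1 acts by ∂[p,q,r] = [q,r] − [p,r] + [p,q]. For instance
  ∂FJM = JM − FM + FJ,
  ∂DEF = EF − DF + DE.
The resulting 30×20 matrix has rank 20, and its Smith normal form has invariant factors (1,1,1,1,1,1,1,1,1,1,1,1,1,1,1,1,1,1,1,2).

From H_k ≅ ker(∂_k) / im(∂_{k+1}) we obtain:

  H_2: rank ker ∂_2 − rank ∂_3 = (20 − 20) − 0 = 0, and there is no ∂_3, so H_2 ≅ 0.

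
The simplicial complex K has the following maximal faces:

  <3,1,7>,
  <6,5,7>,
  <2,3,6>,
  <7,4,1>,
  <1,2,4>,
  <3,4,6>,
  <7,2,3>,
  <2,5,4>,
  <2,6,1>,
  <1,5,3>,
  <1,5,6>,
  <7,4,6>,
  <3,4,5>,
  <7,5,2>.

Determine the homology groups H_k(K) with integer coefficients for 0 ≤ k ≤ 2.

H_0 ≅ Z,  H_1 ≅ Z^2,  H_2 ≅ Z.

Order the vertices as 1 < 2 < 3 < 4 < 5 < 6 < 7. Listing each simplex with vertices in this order, K has dimension 2 with simplices:

  0-simplices (7): [1], [2], [3], [4], [5], [6], [7]
  1-simplices (21): [1,2], [1,3], [1,4], [1,5], [1,6], [1,7], [2,3], [2,4], [2,5], [2,6], [2,7], [3,4], [3,5], [3,6], [3,7], [4,5], [4,6], [4,7], [5,6], [5,7], [6,7]
  2-simplices (14): [1,2,4], [1,2,6], [1,3,5], [1,3,7], [1,4,7], [1,5,6], [2,3,6], [2,3,7], [2,4,5], [2,5,7], [3,4,5], [3,4,6], [4,6,7], [5,6,7]

so the chain groups are C_0 ≅ Z^7, C_1 ≅ Z^21, C_2 ≅ Z^14.

The boundary map ∂_1: C_1 → C_0 maps an edge to its endpoints' difference, ∂[p,q] = q − p. For instance
  ∂[1,3] = [3] − [1].
This gives a 7×21 integer matrix of rank 6; reducing to Smith normal form yields diagonal entries (1,1,1,1,1,1).

The boundary map ∂_2: C_2 → C_1 maps a triangle to the signed sum of its edges. For instance
  ∂[3,4,6] = [4,6] − [3,6] + [3,4],
  ∂[2,5,7] = [5,7] − [2,7] + [2,5].
The resulting 21×14 matrix has rank 13, and its Smith normal form has invariant factors (1,1,1,1,1,1,1,1,1,1,1,1,1).

Reading off H_k = ker ∂_k / im ∂_{k+1}:

  H_0: rank C_0 − rank ∂_1 = 7 − 6 = 1, and the invariant factors of ∂_1 are all 1, so H_0 = Z.
  H_1: rank ker ∂_1 − rank ∂_2 = (21 − 6) − 13 = 2, and the invariant factors of ∂_2 are all 1, so H_1 = Z^2.
  H_2: rank ker ∂_2 − rank ∂_3 = (14 − 13) − 0 = 1, and there is no ∂_3, so H_2 = Z.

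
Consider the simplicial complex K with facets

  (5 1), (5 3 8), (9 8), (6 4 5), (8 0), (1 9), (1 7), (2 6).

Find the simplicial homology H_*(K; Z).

Fix the vertex order 0 < 1 < 2 < 3 < 4 < 5 < 6 < 7 < 8 < 9 and write every simplex with vertices in increasing order. Then dim K = 2 and the simplices of K are:

  0-simplices (10): [0], [1], [2], [3], [4], [5], [6], [7], [8], [9]
  1-simplices (12): [0,8], [1,5], [1,7], [1,9], [2,6], [3,5], [3,8], [4,5], [4,6], [5,6], [5,8], [8,9]
  2-simplices (2): [3,5,8], [4,5,6]

giving chain groups C_0 ≅ Z^10, C_1 ≅ Z^12, C_2 ≅ Z^2.

Boundary ∂_1: C_1 → C_0 is given by ∂[p,q] = [q] − [p].
As a 10×12 matrix over Z this has rank 9, with invariant factors (1,1,1,1,1,1,1,1,1).

The boundary map ∂_2: C_2 → C_1 acts by ∂[p,q,r] = [q,r] − [p,r] + [p,q]. For instance
  ∂[4,5,6] = [5,6] − [4,6] + [4,5],
  ∂[3,5,8] = [5,8] − [3,8] + [3,5].
The resulting 12×2 matrix has rank 2, and its Smith normal form has invariant factors (1,1).

Reading off H_k = ker ∂_k / im ∂_{k+1}:

  H_0: rank C_0 − rank ∂_1 = 10 − 9 = 1, and the invariant factors of ∂_1 are all 1, so H_0 ≅ Z.
  H_1: rank ker ∂_1 − rank ∂_2 = (12 − 9) − 2 = 1, and the invariant factors of ∂_2 are all 1, so H_1 ≅ Z.
  H_2: rank ker ∂_2 − rank ∂_3 = (2 − 2) − 0 = 0, and there is no ∂_3, so H_2 ≅ 0.

H_0 ≅ Z,  H_1 ≅ Z,  H_2 = 0.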